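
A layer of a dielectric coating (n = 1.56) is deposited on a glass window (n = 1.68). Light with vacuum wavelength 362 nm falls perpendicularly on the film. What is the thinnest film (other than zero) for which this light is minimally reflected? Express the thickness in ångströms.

Ray reflecting at the top interface goes from n = 1.0 toward n = 1.56: a half-wave phase shift.
Ray reflecting at the bottom interface goes from n = 1.56 toward n = 1.68: a half-wave phase shift.
Zero or two π shifts → no net half-wave offset.
With no net inversion, destructive interference in reflection requires 2 n t = (m + ½) λ.
Minimum at m = 0: t = λ / (4 n) = 362 / (4 × 1.56) = 58.0 nm.

580 Å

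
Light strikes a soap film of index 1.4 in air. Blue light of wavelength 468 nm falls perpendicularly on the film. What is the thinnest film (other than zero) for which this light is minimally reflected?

167 nm

At the upper boundary (n = 1.0 to n = 1.4) the reflected ray undergoes a half-wave phase shift.
Bottom surface (1.4 → 1.0): reflection off a lower-index medium gives no phase shift.
The two reflections differ by half a wavelength.
With one net inversion, destructive interference in reflection requires 2 n t = m λ.
Minimum nonzero at m = 1: t = λ / (2 n) = 468 / (2 × 1.4) = 167 nm.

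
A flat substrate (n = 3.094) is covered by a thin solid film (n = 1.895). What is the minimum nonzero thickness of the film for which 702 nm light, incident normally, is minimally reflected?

92.6 nm

Ray reflecting at the top interface goes from n = 1.0 toward n = 1.895: a half-wave phase shift.
Ray reflecting at the bottom interface goes from n = 1.895 toward n = 3.094: a half-wave phase shift.
Net: no relative phase inversion (both shifts match).
For dark reflection here: 2 n t = (m + ½) λ.
Minimum at m = 0: t = λ / (4 n) = 702 / (4 × 1.895) = 92.6 nm.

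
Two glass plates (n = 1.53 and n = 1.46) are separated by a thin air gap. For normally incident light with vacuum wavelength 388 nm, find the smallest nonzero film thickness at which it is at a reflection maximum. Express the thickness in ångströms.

Ray reflecting at the top interface goes from n = 1.53 toward n = 1.0: no phase shift.
Ray reflecting at the bottom interface goes from n = 1.0 toward n = 1.46: a half-wave phase shift.
Exactly one π shift → a net half-wave offset.
So the condition for constructive reflection is 2 n t = (m + ½) λ.
Minimum at m = 0: t = λ / (4 n) = 388 / (4 × 1.0) = 97.0 nm.

970 Å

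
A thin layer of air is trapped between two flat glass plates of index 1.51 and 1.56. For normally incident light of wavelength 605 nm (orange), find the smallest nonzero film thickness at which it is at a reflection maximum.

151 nm

Top surface (1.51 → 1.0): reflection off a lower-index medium gives no phase shift.
At the lower boundary (n = 1.0 to n = 1.56) the reflected ray undergoes a half-wave phase shift.
Net: one phase inversion between the two reflected rays.
For maximum reflection here: 2 n t = (m + ½) λ.
Minimum at m = 0: t = λ / (4 n) = 605 / (4 × 1.0) = 151 nm.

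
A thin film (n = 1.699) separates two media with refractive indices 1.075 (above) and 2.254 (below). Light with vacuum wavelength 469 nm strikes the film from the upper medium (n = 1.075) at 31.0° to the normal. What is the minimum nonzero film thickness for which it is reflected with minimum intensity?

At the upper boundary (n = 1.075 to n = 1.699) the reflected ray undergoes a half-wave phase shift.
At the lower boundary (n = 1.699 to n = 2.254) the reflected ray undergoes a half-wave phase shift.
The two reflections carry the same phase change, so no net offset.
So the condition for destructive reflection is 2 n t cos θ_r = (m + ½) λ.
Snell's law: 1.075 sin 31.0° = 1.699 sin θ_r → sin θ_r = 0.326, cos θ_r = 0.945.
Minimum at m = 0: t = λ / (4 n cos θ_r) = 469 / (4 × 1.699 × 0.945) = 73.0 nm.

73.0 nm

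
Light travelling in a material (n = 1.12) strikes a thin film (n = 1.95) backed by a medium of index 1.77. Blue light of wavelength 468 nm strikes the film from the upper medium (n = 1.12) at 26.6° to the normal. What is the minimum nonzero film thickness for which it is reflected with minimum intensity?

Ray reflecting at the top interface goes from n = 1.12 toward n = 1.95: a half-wave phase shift.
At the lower boundary (n = 1.95 to n = 1.77) the reflected ray undergoes no phase shift.
The two reflections differ by half a wavelength.
So the condition for destructive reflection is 2 n t cos θ_r = m λ.
Snell's law: 1.12 sin 26.6° = 1.95 sin θ_r → sin θ_r = 0.257, cos θ_r = 0.966.
Minimum nonzero at m = 1: t = λ / (2 n cos θ_r) = 468 / (2 × 1.95 × 0.966) = 124 nm.

124 nm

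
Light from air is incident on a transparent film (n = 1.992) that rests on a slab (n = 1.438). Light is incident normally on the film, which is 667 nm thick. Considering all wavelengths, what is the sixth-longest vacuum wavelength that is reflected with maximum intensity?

At the upper boundary (n = 1.0 to n = 1.992) the reflected ray undergoes a half-wave phase shift.
At the lower boundary (n = 1.992 to n = 1.438) the reflected ray undergoes no phase shift.
Exactly one π shift → a net half-wave offset.
With one net inversion, constructive interference in reflection requires 2 n t = (m + ½) λ.
λ = 2 n t / (m + ½). The sixth-longest wavelength is m = 5: λ = 2 × 1.992 × 667 / 5.50 = 483 nm.

483 nm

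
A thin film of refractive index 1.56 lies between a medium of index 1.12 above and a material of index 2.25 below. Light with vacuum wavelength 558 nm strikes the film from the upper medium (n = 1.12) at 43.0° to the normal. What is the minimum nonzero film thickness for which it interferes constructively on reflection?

205 nm

Top surface (1.12 → 1.56): reflection off a higher-index medium gives a half-wave phase shift.
Ray reflecting at the bottom interface goes from n = 1.56 toward n = 2.25: a half-wave phase shift.
Zero or two π shifts → no net half-wave offset.
For maximum reflection here: 2 n t cos θ_r = m λ.
Snell's law: 1.12 sin 43.0° = 1.56 sin θ_r → sin θ_r = 0.490, cos θ_r = 0.872.
Minimum nonzero at m = 1: t = λ / (2 n cos θ_r) = 558 / (2 × 1.56 × 0.872) = 205 nm.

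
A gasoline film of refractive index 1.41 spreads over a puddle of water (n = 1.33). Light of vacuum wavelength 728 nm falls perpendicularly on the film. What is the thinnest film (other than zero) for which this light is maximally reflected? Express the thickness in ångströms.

1291 Å

Ray reflecting at the top interface goes from n = 1.0 toward n = 1.41: a half-wave phase shift.
Ray reflecting at the bottom interface goes from n = 1.41 toward n = 1.33: no phase shift.
Exactly one π shift → a net half-wave offset.
For strong reflection here: 2 n t = (m + ½) λ.
Minimum at m = 0: t = λ / (4 n) = 728 / (4 × 1.41) = 129 nm.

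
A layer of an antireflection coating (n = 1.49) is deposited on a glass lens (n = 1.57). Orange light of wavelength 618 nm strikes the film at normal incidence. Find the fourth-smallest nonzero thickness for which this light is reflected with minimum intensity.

Top surface (1.0 → 1.49): reflection off a higher-index medium gives a half-wave phase shift.
Bottom surface (1.49 → 1.57): reflection off a higher-index medium gives a half-wave phase shift.
Zero or two π shifts → no net half-wave offset.
So the condition for destructive reflection is 2 n t = (m + ½) λ.
The fourth-smallest nonzero thickness corresponds to m = 3: t = (m + ½) λ / (2 n) = 3.50 × 618 / (2 × 1.49) = 726 nm.

726 nm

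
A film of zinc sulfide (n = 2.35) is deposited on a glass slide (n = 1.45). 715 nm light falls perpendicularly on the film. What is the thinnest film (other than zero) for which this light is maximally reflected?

76.1 nm

At the upper boundary (n = 1.0 to n = 2.35) the reflected ray undergoes a half-wave phase shift.
Ray reflecting at the bottom interface goes from n = 2.35 toward n = 1.45: no phase shift.
Exactly one π shift → a net half-wave offset.
So the condition for constructive reflection is 2 n t = (m + ½) λ.
Minimum at m = 0: t = λ / (4 n) = 715 / (4 × 2.35) = 76.1 nm.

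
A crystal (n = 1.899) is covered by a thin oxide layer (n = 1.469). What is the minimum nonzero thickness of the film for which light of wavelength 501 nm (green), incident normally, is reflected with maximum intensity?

171 nm

Top surface (1.0 → 1.469): reflection off a higher-index medium gives a half-wave phase shift.
Bottom surface (1.469 → 1.899): reflection off a higher-index medium gives a half-wave phase shift.
Zero or two π shifts → no net half-wave offset.
For maximum reflection here: 2 n t = m λ.
Minimum nonzero at m = 1: t = λ / (2 n) = 501 / (2 × 1.469) = 171 nm.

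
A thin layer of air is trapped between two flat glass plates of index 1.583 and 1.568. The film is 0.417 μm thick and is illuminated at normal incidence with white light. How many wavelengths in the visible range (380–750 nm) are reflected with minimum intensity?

At the upper boundary (n = 1.583 to n = 1.0) the reflected ray undergoes no phase shift.
At the lower boundary (n = 1.0 to n = 1.568) the reflected ray undergoes a half-wave phase shift.
Net: one phase inversion between the two reflected rays.
So the condition for destructive reflection is 2 n t = m λ.
λ = 2 n t / m = 834 / m nm.
m=1: 834 nm (IR); m=2: 417 nm (visible); m=3: 278 nm (UV).

1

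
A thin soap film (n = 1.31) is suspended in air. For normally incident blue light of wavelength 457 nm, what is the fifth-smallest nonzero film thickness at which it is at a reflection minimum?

872 nm

At the upper boundary (n = 1.0 to n = 1.31) the reflected ray undergoes a half-wave phase shift.
At the lower boundary (n = 1.31 to n = 1.0) the reflected ray undergoes no phase shift.
Net: one phase inversion between the two reflected rays.
So the condition for destructive reflection is 2 n t = m λ.
The fifth-smallest nonzero thickness corresponds to m = 5: t = m λ / (2 n) = 5.00 × 457 / (2 × 1.31) = 872 nm.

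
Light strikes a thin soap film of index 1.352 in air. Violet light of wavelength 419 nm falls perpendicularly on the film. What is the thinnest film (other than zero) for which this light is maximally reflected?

Ray reflecting at the top interface goes from n = 1.0 toward n = 1.352: a half-wave phase shift.
Ray reflecting at the bottom interface goes from n = 1.352 toward n = 1.0: no phase shift.
The two reflections differ by half a wavelength.
With one net inversion, constructive interference in reflection requires 2 n t = (m + ½) λ.
Minimum at m = 0: t = λ / (4 n) = 419 / (4 × 1.352) = 77.5 nm.

77.5 nm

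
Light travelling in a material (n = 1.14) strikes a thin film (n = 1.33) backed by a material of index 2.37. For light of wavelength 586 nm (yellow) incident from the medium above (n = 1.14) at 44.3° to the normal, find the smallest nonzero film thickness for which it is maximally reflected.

275 nm

Ray reflecting at the top interface goes from n = 1.14 toward n = 1.33: a half-wave phase shift.
Ray reflecting at the bottom interface goes from n = 1.33 toward n = 2.37: a half-wave phase shift.
Zero or two π shifts → no net half-wave offset.
For strong reflection here: 2 n t cos θ_r = m λ.
Snell's law: 1.14 sin 44.3° = 1.33 sin θ_r → sin θ_r = 0.599, cos θ_r = 0.801.
Minimum nonzero at m = 1: t = λ / (2 n cos θ_r) = 586 / (2 × 1.33 × 0.801) = 275 nm.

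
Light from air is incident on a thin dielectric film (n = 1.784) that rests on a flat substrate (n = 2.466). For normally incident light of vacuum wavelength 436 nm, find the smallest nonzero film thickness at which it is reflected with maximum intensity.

Top surface (1.0 → 1.784): reflection off a higher-index medium gives a half-wave phase shift.
At the lower boundary (n = 1.784 to n = 2.466) the reflected ray undergoes a half-wave phase shift.
The two reflections carry the same phase change, so no net offset.
So the condition for constructive reflection is 2 n t = m λ.
Minimum nonzero at m = 1: t = λ / (2 n) = 436 / (2 × 1.784) = 122 nm.

122 nm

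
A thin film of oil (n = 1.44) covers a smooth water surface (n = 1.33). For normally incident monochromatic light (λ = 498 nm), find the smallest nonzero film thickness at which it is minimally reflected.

173 nm

Ray reflecting at the top interface goes from n = 1.0 toward n = 1.44: a half-wave phase shift.
Ray reflecting at the bottom interface goes from n = 1.44 toward n = 1.33: no phase shift.
Net: one phase inversion between the two reflected rays.
With one net inversion, destructive interference in reflection requires 2 n t = m λ.
Minimum nonzero at m = 1: t = λ / (2 n) = 498 / (2 × 1.44) = 173 nm.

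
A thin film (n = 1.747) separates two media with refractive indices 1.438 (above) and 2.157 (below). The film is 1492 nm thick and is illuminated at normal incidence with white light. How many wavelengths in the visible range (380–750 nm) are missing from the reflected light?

7

Ray reflecting at the top interface goes from n = 1.438 toward n = 1.747: a half-wave phase shift.
At the lower boundary (n = 1.747 to n = 2.157) the reflected ray undergoes a half-wave phase shift.
Zero or two π shifts → no net half-wave offset.
For minimum reflection here: 2 n t = (m + ½) λ.
λ = 2 n t / (m + ½) = 5213 / (m + ½) nm.
m=6: 802 nm (IR); m=7: 695 nm (visible); m=8: 613 nm (visible); m=9: 549 nm (visible); m=10: 496 nm (visible); m=11: 453 nm (visible); m=12: 417 nm (visible); m=13: 386 nm (visible); m=14: 360 nm (UV).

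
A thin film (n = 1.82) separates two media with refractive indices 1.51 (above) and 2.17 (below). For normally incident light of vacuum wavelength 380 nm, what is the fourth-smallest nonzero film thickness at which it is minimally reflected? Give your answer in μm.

Top surface (1.51 → 1.82): reflection off a higher-index medium gives a half-wave phase shift.
Bottom surface (1.82 → 2.17): reflection off a higher-index medium gives a half-wave phase shift.
Net: no relative phase inversion (both shifts match).
So the condition for destructive reflection is 2 n t = (m + ½) λ.
The fourth-smallest nonzero thickness corresponds to m = 3: t = (m + ½) λ / (2 n) = 3.50 × 380 / (2 × 1.82) = 365 nm.

0.365 μm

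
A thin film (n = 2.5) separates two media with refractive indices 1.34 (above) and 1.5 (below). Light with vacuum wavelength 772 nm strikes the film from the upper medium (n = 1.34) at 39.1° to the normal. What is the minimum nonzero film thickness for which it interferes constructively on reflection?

Top surface (1.34 → 2.5): reflection off a higher-index medium gives a half-wave phase shift.
Bottom surface (2.5 → 1.5): reflection off a lower-index medium gives no phase shift.
Exactly one π shift → a net half-wave offset.
So the condition for constructive reflection is 2 n t cos θ_r = (m + ½) λ.
Snell's law: 1.34 sin 39.1° = 2.5 sin θ_r → sin θ_r = 0.338, cos θ_r = 0.941.
Minimum at m = 0: t = λ / (4 n cos θ_r) = 772 / (4 × 2.5 × 0.941) = 82.0 nm.

82.0 nm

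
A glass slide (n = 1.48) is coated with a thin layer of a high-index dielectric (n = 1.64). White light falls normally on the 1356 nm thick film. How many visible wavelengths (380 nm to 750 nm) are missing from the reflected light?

6

Ray reflecting at the top interface goes from n = 1.0 toward n = 1.64: a half-wave phase shift.
Bottom surface (1.64 → 1.48): reflection off a lower-index medium gives no phase shift.
The two reflections differ by half a wavelength.
For minimum reflection here: 2 n t = m λ.
λ = 2 n t / m = 4448 / m nm.
m=5: 890 nm (IR); m=6: 741 nm (visible); m=7: 635 nm (visible); m=8: 556 nm (visible); m=9: 494 nm (visible); m=10: 445 nm (visible); m=11: 404 nm (visible); m=12: 371 nm (UV).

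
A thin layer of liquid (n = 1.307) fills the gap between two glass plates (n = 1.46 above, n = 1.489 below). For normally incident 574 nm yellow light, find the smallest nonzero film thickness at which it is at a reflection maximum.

110 nm

Ray reflecting at the top interface goes from n = 1.46 toward n = 1.307: no phase shift.
At the lower boundary (n = 1.307 to n = 1.489) the reflected ray undergoes a half-wave phase shift.
The two reflections differ by half a wavelength.
For strong reflection here: 2 n t = (m + ½) λ.
Minimum at m = 0: t = λ / (4 n) = 574 / (4 × 1.307) = 110 nm.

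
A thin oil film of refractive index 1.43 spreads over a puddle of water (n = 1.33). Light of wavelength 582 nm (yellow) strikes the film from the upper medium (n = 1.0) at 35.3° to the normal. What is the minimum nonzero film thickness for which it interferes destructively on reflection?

Ray reflecting at the top interface goes from n = 1.0 toward n = 1.43: a half-wave phase shift.
Ray reflecting at the bottom interface goes from n = 1.43 toward n = 1.33: no phase shift.
The two reflections differ by half a wavelength.
For dark reflection here: 2 n t cos θ_r = m λ.
Snell's law: 1.0 sin 35.3° = 1.43 sin θ_r → sin θ_r = 0.404, cos θ_r = 0.915.
Minimum nonzero at m = 1: t = λ / (2 n cos θ_r) = 582 / (2 × 1.43 × 0.915) = 222 nm.

222 nm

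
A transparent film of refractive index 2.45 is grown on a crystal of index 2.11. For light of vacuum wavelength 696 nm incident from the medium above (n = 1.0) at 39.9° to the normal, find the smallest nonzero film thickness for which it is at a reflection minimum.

147 nm

Top surface (1.0 → 2.45): reflection off a higher-index medium gives a half-wave phase shift.
At the lower boundary (n = 2.45 to n = 2.11) the reflected ray undergoes no phase shift.
Net: one phase inversion between the two reflected rays.
For dark reflection here: 2 n t cos θ_r = m λ.
Snell's law: 1.0 sin 39.9° = 2.45 sin θ_r → sin θ_r = 0.262, cos θ_r = 0.965.
Minimum nonzero at m = 1: t = λ / (2 n cos θ_r) = 696 / (2 × 2.45 × 0.965) = 147 nm.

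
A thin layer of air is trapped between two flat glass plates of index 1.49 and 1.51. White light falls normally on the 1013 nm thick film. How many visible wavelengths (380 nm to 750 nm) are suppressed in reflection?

3

Ray reflecting at the top interface goes from n = 1.49 toward n = 1.0: no phase shift.
At the lower boundary (n = 1.0 to n = 1.51) the reflected ray undergoes a half-wave phase shift.
Exactly one π shift → a net half-wave offset.
For weak reflection here: 2 n t = m λ.
λ = 2 n t / m = 2026 / m nm.
m=2: 1013 nm (IR); m=3: 675 nm (visible); m=4: 507 nm (visible); m=5: 405 nm (visible); m=6: 338 nm (UV).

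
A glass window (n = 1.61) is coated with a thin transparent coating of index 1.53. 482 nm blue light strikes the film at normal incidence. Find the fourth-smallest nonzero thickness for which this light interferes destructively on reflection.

Ray reflecting at the top interface goes from n = 1.0 toward n = 1.53: a half-wave phase shift.
At the lower boundary (n = 1.53 to n = 1.61) the reflected ray undergoes a half-wave phase shift.
Zero or two π shifts → no net half-wave offset.
With no net inversion, destructive interference in reflection requires 2 n t = (m + ½) λ.
The fourth-smallest nonzero thickness corresponds to m = 3: t = (m + ½) λ / (2 n) = 3.50 × 482 / (2 × 1.53) = 551 nm.

551 nm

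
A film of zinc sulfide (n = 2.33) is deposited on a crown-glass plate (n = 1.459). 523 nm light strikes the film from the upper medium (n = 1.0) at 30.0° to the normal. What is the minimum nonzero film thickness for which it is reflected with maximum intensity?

Ray reflecting at the top interface goes from n = 1.0 toward n = 2.33: a half-wave phase shift.
At the lower boundary (n = 2.33 to n = 1.459) the reflected ray undergoes no phase shift.
Exactly one π shift → a net half-wave offset.
So the condition for constructive reflection is 2 n t cos θ_r = (m + ½) λ.
Snell's law: 1.0 sin 30.0° = 2.33 sin θ_r → sin θ_r = 0.215, cos θ_r = 0.977.
Minimum at m = 0: t = λ / (4 n cos θ_r) = 523 / (4 × 2.33 × 0.977) = 57.5 nm.

57.5 nm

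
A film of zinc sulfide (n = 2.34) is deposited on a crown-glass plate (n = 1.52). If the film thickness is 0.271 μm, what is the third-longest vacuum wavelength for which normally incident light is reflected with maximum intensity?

Top surface (1.0 → 2.34): reflection off a higher-index medium gives a half-wave phase shift.
Bottom surface (2.34 → 1.52): reflection off a lower-index medium gives no phase shift.
Net: one phase inversion between the two reflected rays.
So the condition for constructive reflection is 2 n t = (m + ½) λ.
λ = 2 n t / (m + ½). The third-longest wavelength is m = 2: λ = 2 × 2.34 × 271 / 2.50 = 507 nm.

507 nm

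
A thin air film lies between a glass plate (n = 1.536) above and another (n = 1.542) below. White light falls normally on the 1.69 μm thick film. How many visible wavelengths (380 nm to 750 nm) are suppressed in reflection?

4

Ray reflecting at the top interface goes from n = 1.536 toward n = 1.0: no phase shift.
At the lower boundary (n = 1.0 to n = 1.542) the reflected ray undergoes a half-wave phase shift.
Net: one phase inversion between the two reflected rays.
For minimum reflection here: 2 n t = m λ.
λ = 2 n t / m = 3380 / m nm.
m=4: 845 nm (IR); m=5: 676 nm (visible); m=6: 563 nm (visible); m=7: 483 nm (visible); m=8: 423 nm (visible); m=9: 376 nm (UV).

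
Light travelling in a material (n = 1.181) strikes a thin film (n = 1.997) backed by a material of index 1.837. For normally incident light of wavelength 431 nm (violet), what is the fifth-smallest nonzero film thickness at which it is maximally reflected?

486 nm

Ray reflecting at the top interface goes from n = 1.181 toward n = 1.997: a half-wave phase shift.
Bottom surface (1.997 → 1.837): reflection off a lower-index medium gives no phase shift.
Exactly one π shift → a net half-wave offset.
With one net inversion, constructive interference in reflection requires 2 n t = (m + ½) λ.
The fifth-smallest nonzero thickness corresponds to m = 4: t = (m + ½) λ / (2 n) = 4.50 × 431 / (2 × 1.997) = 486 nm.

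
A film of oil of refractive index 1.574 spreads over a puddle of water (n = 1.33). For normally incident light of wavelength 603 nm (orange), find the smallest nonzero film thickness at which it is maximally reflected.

At the upper boundary (n = 1.0 to n = 1.574) the reflected ray undergoes a half-wave phase shift.
Ray reflecting at the bottom interface goes from n = 1.574 toward n = 1.33: no phase shift.
The two reflections differ by half a wavelength.
For strong reflection here: 2 n t = (m + ½) λ.
Minimum at m = 0: t = λ / (4 n) = 603 / (4 × 1.574) = 95.8 nm.

95.8 nm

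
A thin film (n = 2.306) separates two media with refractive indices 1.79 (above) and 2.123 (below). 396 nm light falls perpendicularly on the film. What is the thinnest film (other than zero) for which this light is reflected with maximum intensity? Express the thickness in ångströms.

At the upper boundary (n = 1.79 to n = 2.306) the reflected ray undergoes a half-wave phase shift.
At the lower boundary (n = 2.306 to n = 2.123) the reflected ray undergoes no phase shift.
Exactly one π shift → a net half-wave offset.
With one net inversion, constructive interference in reflection requires 2 n t = (m + ½) λ.
Minimum at m = 0: t = λ / (4 n) = 396 / (4 × 2.306) = 42.9 nm.

429 Å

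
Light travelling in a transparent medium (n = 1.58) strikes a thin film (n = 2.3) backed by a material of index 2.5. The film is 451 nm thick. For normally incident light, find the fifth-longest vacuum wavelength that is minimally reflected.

461 nm

At the upper boundary (n = 1.58 to n = 2.3) the reflected ray undergoes a half-wave phase shift.
Bottom surface (2.3 → 2.5): reflection off a higher-index medium gives a half-wave phase shift.
Zero or two π shifts → no net half-wave offset.
For minimum reflection here: 2 n t = (m + ½) λ.
λ = 2 n t / (m + ½). The fifth-longest wavelength is m = 4: λ = 2 × 2.3 × 451 / 4.50 = 461 nm.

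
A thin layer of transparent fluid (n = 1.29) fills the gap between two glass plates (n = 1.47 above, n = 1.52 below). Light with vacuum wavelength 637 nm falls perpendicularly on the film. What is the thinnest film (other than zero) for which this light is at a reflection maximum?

Top surface (1.47 → 1.29): reflection off a lower-index medium gives no phase shift.
Ray reflecting at the bottom interface goes from n = 1.29 toward n = 1.52: a half-wave phase shift.
Exactly one π shift → a net half-wave offset.
So the condition for constructive reflection is 2 n t = (m + ½) λ.
Minimum at m = 0: t = λ / (4 n) = 637 / (4 × 1.29) = 123 nm.

123 nm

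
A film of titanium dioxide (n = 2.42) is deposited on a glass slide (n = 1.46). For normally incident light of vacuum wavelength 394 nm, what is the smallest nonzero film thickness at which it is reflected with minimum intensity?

81.4 nm

Ray reflecting at the top interface goes from n = 1.0 toward n = 2.42: a half-wave phase shift.
Bottom surface (2.42 → 1.46): reflection off a lower-index medium gives no phase shift.
Exactly one π shift → a net half-wave offset.
With one net inversion, destructive interference in reflection requires 2 n t = m λ.
The smallest nonzero thickness corresponds to m = 1: t = m λ / (2 n) = 1.00 × 394 / (2 × 2.42) = 81.4 nm.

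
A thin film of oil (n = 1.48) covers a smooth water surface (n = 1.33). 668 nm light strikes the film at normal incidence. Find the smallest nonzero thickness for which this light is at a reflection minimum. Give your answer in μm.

0.226 μm

Ray reflecting at the top interface goes from n = 1.0 toward n = 1.48: a half-wave phase shift.
Bottom surface (1.48 → 1.33): reflection off a lower-index medium gives no phase shift.
Net: one phase inversion between the two reflected rays.
So the condition for destructive reflection is 2 n t = m λ.
The smallest nonzero thickness corresponds to m = 1: t = m λ / (2 n) = 1.00 × 668 / (2 × 1.48) = 226 nm.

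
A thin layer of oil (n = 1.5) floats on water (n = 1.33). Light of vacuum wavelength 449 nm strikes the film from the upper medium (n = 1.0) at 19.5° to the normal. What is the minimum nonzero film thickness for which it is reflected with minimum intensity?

154 nm

At the upper boundary (n = 1.0 to n = 1.5) the reflected ray undergoes a half-wave phase shift.
At the lower boundary (n = 1.5 to n = 1.33) the reflected ray undergoes no phase shift.
The two reflections differ by half a wavelength.
With one net inversion, destructive interference in reflection requires 2 n t cos θ_r = m λ.
Snell's law: 1.0 sin 19.5° = 1.5 sin θ_r → sin θ_r = 0.223, cos θ_r = 0.975.
Minimum nonzero at m = 1: t = λ / (2 n cos θ_r) = 449 / (2 × 1.5 × 0.975) = 154 nm.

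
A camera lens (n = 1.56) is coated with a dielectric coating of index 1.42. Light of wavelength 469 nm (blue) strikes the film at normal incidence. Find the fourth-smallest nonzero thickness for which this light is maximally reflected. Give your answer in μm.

0.661 μm

At the upper boundary (n = 1.0 to n = 1.42) the reflected ray undergoes a half-wave phase shift.
Ray reflecting at the bottom interface goes from n = 1.42 toward n = 1.56: a half-wave phase shift.
The two reflections carry the same phase change, so no net offset.
With no net inversion, constructive interference in reflection requires 2 n t = m λ.
The fourth-smallest nonzero thickness corresponds to m = 4: t = m λ / (2 n) = 4.00 × 469 / (2 × 1.42) = 661 nm.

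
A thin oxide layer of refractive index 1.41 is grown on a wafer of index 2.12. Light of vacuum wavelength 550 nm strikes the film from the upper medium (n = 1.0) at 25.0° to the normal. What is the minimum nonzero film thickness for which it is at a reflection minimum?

Ray reflecting at the top interface goes from n = 1.0 toward n = 1.41: a half-wave phase shift.
Bottom surface (1.41 → 2.12): reflection off a higher-index medium gives a half-wave phase shift.
Net: no relative phase inversion (both shifts match).
So the condition for destructive reflection is 2 n t cos θ_r = (m + ½) λ.
Snell's law: 1.0 sin 25.0° = 1.41 sin θ_r → sin θ_r = 0.300, cos θ_r = 0.954.
Minimum at m = 0: t = λ / (4 n cos θ_r) = 550 / (4 × 1.41 × 0.954) = 102 nm.

102 nm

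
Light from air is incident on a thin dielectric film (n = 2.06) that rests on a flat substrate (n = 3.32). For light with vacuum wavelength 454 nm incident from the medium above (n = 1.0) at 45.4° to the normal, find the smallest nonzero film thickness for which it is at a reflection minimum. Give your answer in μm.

0.0587 μm

Ray reflecting at the top interface goes from n = 1.0 toward n = 2.06: a half-wave phase shift.
At the lower boundary (n = 2.06 to n = 3.32) the reflected ray undergoes a half-wave phase shift.
The two reflections carry the same phase change, so no net offset.
So the condition for destructive reflection is 2 n t cos θ_r = (m + ½) λ.
Snell's law: 1.0 sin 45.4° = 2.06 sin θ_r → sin θ_r = 0.346, cos θ_r = 0.938.
Minimum at m = 0: t = λ / (4 n cos θ_r) = 454 / (4 × 2.06 × 0.938) = 58.7 nm.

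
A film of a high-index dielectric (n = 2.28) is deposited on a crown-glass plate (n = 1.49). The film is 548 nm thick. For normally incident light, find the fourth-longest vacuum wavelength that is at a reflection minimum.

Ray reflecting at the top interface goes from n = 1.0 toward n = 2.28: a half-wave phase shift.
Ray reflecting at the bottom interface goes from n = 2.28 toward n = 1.49: no phase shift.
The two reflections differ by half a wavelength.
For dark reflection here: 2 n t = m λ.
λ = 2 n t / m. The fourth-longest wavelength is m = 4: λ = 2 × 2.28 × 548 / 4.00 = 625 nm.

625 nm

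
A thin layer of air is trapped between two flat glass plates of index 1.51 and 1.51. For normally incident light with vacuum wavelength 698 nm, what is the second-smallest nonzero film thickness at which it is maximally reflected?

524 nm

At the upper boundary (n = 1.51 to n = 1.0) the reflected ray undergoes no phase shift.
Bottom surface (1.0 → 1.51): reflection off a higher-index medium gives a half-wave phase shift.
Exactly one π shift → a net half-wave offset.
So the condition for constructive reflection is 2 n t = (m + ½) λ.
The second-smallest nonzero thickness corresponds to m = 1: t = (m + ½) λ / (2 n) = 1.50 × 698 / (2 × 1.0) = 524 nm.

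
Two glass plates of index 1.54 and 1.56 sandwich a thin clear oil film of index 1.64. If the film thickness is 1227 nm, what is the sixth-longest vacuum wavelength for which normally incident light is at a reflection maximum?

732 nm

Top surface (1.54 → 1.64): reflection off a higher-index medium gives a half-wave phase shift.
Bottom surface (1.64 → 1.56): reflection off a lower-index medium gives no phase shift.
Net: one phase inversion between the two reflected rays.
With one net inversion, constructive interference in reflection requires 2 n t = (m + ½) λ.
λ = 2 n t / (m + ½). The sixth-longest wavelength is m = 5: λ = 2 × 1.64 × 1227 / 5.50 = 732 nm.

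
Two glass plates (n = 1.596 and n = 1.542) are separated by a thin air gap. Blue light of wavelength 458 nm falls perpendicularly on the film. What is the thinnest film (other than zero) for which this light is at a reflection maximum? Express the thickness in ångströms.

1145 Å

Top surface (1.596 → 1.0): reflection off a lower-index medium gives no phase shift.
Bottom surface (1.0 → 1.542): reflection off a higher-index medium gives a half-wave phase shift.
Net: one phase inversion between the two reflected rays.
With one net inversion, constructive interference in reflection requires 2 n t = (m + ½) λ.
Minimum at m = 0: t = λ / (4 n) = 458 / (4 × 1.0) = 115 nm.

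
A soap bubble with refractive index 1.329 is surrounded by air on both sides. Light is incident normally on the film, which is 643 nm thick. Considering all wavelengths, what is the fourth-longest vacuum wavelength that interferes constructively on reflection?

Ray reflecting at the top interface goes from n = 1.0 toward n = 1.329: a half-wave phase shift.
Ray reflecting at the bottom interface goes from n = 1.329 toward n = 1.0: no phase shift.
Exactly one π shift → a net half-wave offset.
So the condition for constructive reflection is 2 n t = (m + ½) λ.
λ = 2 n t / (m + ½). The fourth-longest wavelength is m = 3: λ = 2 × 1.329 × 643 / 3.50 = 488 nm.

488 nm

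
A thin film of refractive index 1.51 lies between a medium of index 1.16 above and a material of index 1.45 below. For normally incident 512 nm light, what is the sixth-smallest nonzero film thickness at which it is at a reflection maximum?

932 nm

Top surface (1.16 → 1.51): reflection off a higher-index medium gives a half-wave phase shift.
Ray reflecting at the bottom interface goes from n = 1.51 toward n = 1.45: no phase shift.
Net: one phase inversion between the two reflected rays.
For maximum reflection here: 2 n t = (m + ½) λ.
The sixth-smallest nonzero thickness corresponds to m = 5: t = (m + ½) λ / (2 n) = 5.50 × 512 / (2 × 1.51) = 932 nm.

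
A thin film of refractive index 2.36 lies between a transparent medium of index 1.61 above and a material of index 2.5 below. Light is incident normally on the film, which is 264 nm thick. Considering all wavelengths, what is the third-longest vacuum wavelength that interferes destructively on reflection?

Top surface (1.61 → 2.36): reflection off a higher-index medium gives a half-wave phase shift.
Bottom surface (2.36 → 2.5): reflection off a higher-index medium gives a half-wave phase shift.
Net: no relative phase inversion (both shifts match).
With no net inversion, destructive interference in reflection requires 2 n t = (m + ½) λ.
λ = 2 n t / (m + ½). The third-longest wavelength is m = 2: λ = 2 × 2.36 × 264 / 2.50 = 498 nm.

498 nm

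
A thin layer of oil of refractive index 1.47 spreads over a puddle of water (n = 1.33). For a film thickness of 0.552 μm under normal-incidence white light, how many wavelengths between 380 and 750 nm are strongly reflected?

Top surface (1.0 → 1.47): reflection off a higher-index medium gives a half-wave phase shift.
Bottom surface (1.47 → 1.33): reflection off a lower-index medium gives no phase shift.
Exactly one π shift → a net half-wave offset.
For strong reflection here: 2 n t = (m + ½) λ.
λ = 2 n t / (m + ½) = 1623 / (m + ½) nm.
m=1: 1082 nm (IR); m=2: 649 nm (visible); m=3: 464 nm (visible); m=4: 361 nm (UV).

2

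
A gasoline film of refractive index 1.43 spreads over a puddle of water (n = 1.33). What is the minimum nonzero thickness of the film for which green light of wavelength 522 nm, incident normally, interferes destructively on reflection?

183 nm

Top surface (1.0 → 1.43): reflection off a higher-index medium gives a half-wave phase shift.
At the lower boundary (n = 1.43 to n = 1.33) the reflected ray undergoes no phase shift.
Exactly one π shift → a net half-wave offset.
With one net inversion, destructive interference in reflection requires 2 n t = m λ.
Minimum nonzero at m = 1: t = λ / (2 n) = 522 / (2 × 1.43) = 183 nm.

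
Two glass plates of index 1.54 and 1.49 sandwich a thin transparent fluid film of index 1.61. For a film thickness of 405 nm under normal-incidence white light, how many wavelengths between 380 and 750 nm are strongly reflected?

At the upper boundary (n = 1.54 to n = 1.61) the reflected ray undergoes a half-wave phase shift.
Ray reflecting at the bottom interface goes from n = 1.61 toward n = 1.49: no phase shift.
Exactly one π shift → a net half-wave offset.
So the condition for constructive reflection is 2 n t = (m + ½) λ.
λ = 2 n t / (m + ½) = 1304 / (m + ½) nm.
m=1: 869 nm (IR); m=2: 522 nm (visible); m=3: 373 nm (UV).

1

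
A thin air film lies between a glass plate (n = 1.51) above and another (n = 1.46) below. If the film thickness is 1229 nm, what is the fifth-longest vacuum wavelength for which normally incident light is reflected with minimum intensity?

At the upper boundary (n = 1.51 to n = 1.0) the reflected ray undergoes no phase shift.
Ray reflecting at the bottom interface goes from n = 1.0 toward n = 1.46: a half-wave phase shift.
The two reflections differ by half a wavelength.
For minimum reflection here: 2 n t = m λ.
λ = 2 n t / m. The fifth-longest wavelength is m = 5: λ = 2 × 1.0 × 1229 / 5.00 = 492 nm.

492 nm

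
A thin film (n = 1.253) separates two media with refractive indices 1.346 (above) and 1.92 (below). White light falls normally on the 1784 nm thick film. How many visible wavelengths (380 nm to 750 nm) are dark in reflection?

Ray reflecting at the top interface goes from n = 1.346 toward n = 1.253: no phase shift.
Ray reflecting at the bottom interface goes from n = 1.253 toward n = 1.92: a half-wave phase shift.
The two reflections differ by half a wavelength.
So the condition for destructive reflection is 2 n t = m λ.
λ = 2 n t / m = 4471 / m nm.
m=5: 894 nm (IR); m=6: 745 nm (visible); m=7: 639 nm (visible); m=8: 559 nm (visible); m=9: 497 nm (visible); m=10: 447 nm (visible); m=11: 406 nm (visible); m=12: 373 nm (UV).

6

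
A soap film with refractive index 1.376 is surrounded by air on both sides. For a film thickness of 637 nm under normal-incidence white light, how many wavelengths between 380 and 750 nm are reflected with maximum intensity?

At the upper boundary (n = 1.0 to n = 1.376) the reflected ray undergoes a half-wave phase shift.
At the lower boundary (n = 1.376 to n = 1.0) the reflected ray undergoes no phase shift.
The two reflections differ by half a wavelength.
With one net inversion, constructive interference in reflection requires 2 n t = (m + ½) λ.
λ = 2 n t / (m + ½) = 1753 / (m + ½) nm.
m=1: 1169 nm (IR); m=2: 701 nm (visible); m=3: 501 nm (visible); m=4: 390 nm (visible); m=5: 319 nm (UV).

3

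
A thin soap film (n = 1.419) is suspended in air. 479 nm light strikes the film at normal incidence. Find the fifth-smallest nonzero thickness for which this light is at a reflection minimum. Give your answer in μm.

At the upper boundary (n = 1.0 to n = 1.419) the reflected ray undergoes a half-wave phase shift.
At the lower boundary (n = 1.419 to n = 1.0) the reflected ray undergoes no phase shift.
Exactly one π shift → a net half-wave offset.
So the condition for destructive reflection is 2 n t = m λ.
The fifth-smallest nonzero thickness corresponds to m = 5: t = m λ / (2 n) = 5.00 × 479 / (2 × 1.419) = 844 nm.

0.844 μm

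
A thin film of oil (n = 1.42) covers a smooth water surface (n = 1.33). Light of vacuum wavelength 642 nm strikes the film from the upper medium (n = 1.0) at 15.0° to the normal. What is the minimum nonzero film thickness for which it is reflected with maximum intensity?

115 nm

Top surface (1.0 → 1.42): reflection off a higher-index medium gives a half-wave phase shift.
Bottom surface (1.42 → 1.33): reflection off a lower-index medium gives no phase shift.
Exactly one π shift → a net half-wave offset.
For bright reflection here: 2 n t cos θ_r = (m + ½) λ.
Snell's law: 1.0 sin 15.0° = 1.42 sin θ_r → sin θ_r = 0.182, cos θ_r = 0.983.
Minimum at m = 0: t = λ / (4 n cos θ_r) = 642 / (4 × 1.42 × 0.983) = 115 nm.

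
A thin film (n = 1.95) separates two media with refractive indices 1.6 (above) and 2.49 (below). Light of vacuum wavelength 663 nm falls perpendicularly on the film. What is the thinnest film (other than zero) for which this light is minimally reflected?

85.0 nm

At the upper boundary (n = 1.6 to n = 1.95) the reflected ray undergoes a half-wave phase shift.
Ray reflecting at the bottom interface goes from n = 1.95 toward n = 2.49: a half-wave phase shift.
Net: no relative phase inversion (both shifts match).
With no net inversion, destructive interference in reflection requires 2 n t = (m + ½) λ.
Minimum at m = 0: t = λ / (4 n) = 663 / (4 × 1.95) = 85.0 nm.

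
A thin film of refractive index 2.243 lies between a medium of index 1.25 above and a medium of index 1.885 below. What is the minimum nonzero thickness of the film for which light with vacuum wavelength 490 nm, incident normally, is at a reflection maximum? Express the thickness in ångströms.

546 Å

Ray reflecting at the top interface goes from n = 1.25 toward n = 2.243: a half-wave phase shift.
At the lower boundary (n = 2.243 to n = 1.885) the reflected ray undergoes no phase shift.
Exactly one π shift → a net half-wave offset.
With one net inversion, constructive interference in reflection requires 2 n t = (m + ½) λ.
Minimum at m = 0: t = λ / (4 n) = 490 / (4 × 2.243) = 54.6 nm.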